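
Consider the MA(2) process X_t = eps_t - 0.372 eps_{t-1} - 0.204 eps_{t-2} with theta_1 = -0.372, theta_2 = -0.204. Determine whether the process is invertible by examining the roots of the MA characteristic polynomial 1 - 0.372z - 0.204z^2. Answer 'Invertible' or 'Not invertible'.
\text{Invertible}

The MA(q) characteristic polynomial is P(z) = 1 - 0.372z - 0.204z^2.
Invertibility requires all roots to lie outside the unit circle, i.e. |z| > 1 for every root.
Set 1 + (-0.372) z + (-0.204) z^2 = 0, i.e. a z^2 + b z + c = 0 with a = -0.204, b = -0.372, c = 1.
Discriminant D = b^2 - 4ac = (-0.372)^2 - 4*(-0.204)*1 = 0.138384 - (-0.816) = 0.954384.
D >= 0, so the roots are real: z = (-b +/- sqrt(D)) / (2a) = (0.372 +/- 0.976926) / (-0.408).
  z_1 = (0.372 + 0.976926) / (-0.408) = -3.3062,   |z_1| = 3.3062.
  z_2 = (0.372 - 0.976926) / (-0.408) = 1.4827,   |z_2| = 1.4827.
Moduli of all roots: 3.3062, 1.4827.
All moduli strictly greater than 1? Yes.
Verdict: Invertible.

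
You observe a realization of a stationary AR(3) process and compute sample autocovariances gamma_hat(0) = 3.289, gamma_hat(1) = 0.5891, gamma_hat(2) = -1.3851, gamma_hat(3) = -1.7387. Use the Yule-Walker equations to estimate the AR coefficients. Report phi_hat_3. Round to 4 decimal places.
\hat\phi_{3} = -0.4420

The Yule-Walker equations for an AR(p) process read, in matrix form,
  Gamma_p phi = r_p,   with   (Gamma_p)_{ij} = gamma(|i - j|),
                       (r_p)_i = gamma(i),   i,j = 1..p.
Substitute the sample gammas (Toeplitz matrix and right-hand side of size 3):
  Gamma_p = [[3.289, 0.5891, -1.3851], [0.5891, 3.289, 0.5891], [-1.3851, 0.5891, 3.289]]
  r_p     = [0.5891, -1.3851, -1.7387]
Written out (R1..R3):
  (R1) 3.289 phi_1 + 0.5891 phi_2 - 1.3851 phi_3 = 0.5891
  (R2) 0.5891 phi_1 + 3.289 phi_2 + 0.5891 phi_3 = -1.3851
  (R3) -1.3851 phi_1 + 0.5891 phi_2 + 3.289 phi_3 = -1.7387
Gaussian elimination:
  R2 <- R2 - (0.5891/3.289) R1 = R2 - (0.179112) R1:  3.183485 phi_2 + 0.837188 phi_3 = -1.490615
  R3 <- R3 - (-1.3851/3.289) R1 = R3 - (-0.421131) R1:  0.837188 phi_2 + 2.705691 phi_3 = -1.490612
  R3 <- R3 - (0.837188/3.183485) R2 = R3 - (0.262979) R2:  2.485529 phi_3 = -1.098612
Back-substitution:
  phi_hat_3 = -1.098612 / 2.485529 = -0.442003
  phi_hat_2 = (-1.490615 - (0.837188)(-0.442003)) / 3.183485 = -0.351996
  phi_hat_1 = (0.5891 - (0.5891)(-0.351996) - (-1.3851)(-0.442003)) / 3.289 = 0.056018
So phi_hat = [0.0560, -0.3520, -0.4420].
Therefore phi_hat_3 = -0.4420.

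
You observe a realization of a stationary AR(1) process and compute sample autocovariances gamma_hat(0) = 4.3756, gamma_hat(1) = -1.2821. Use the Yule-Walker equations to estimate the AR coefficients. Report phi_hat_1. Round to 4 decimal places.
\hat\phi_{1} = -0.2930

The Yule-Walker equations for an AR(p) process read, in matrix form,
  Gamma_p phi = r_p,   with   (Gamma_p)_{ij} = gamma(|i - j|),
                       (r_p)_i = gamma(i),   i,j = 1..p.
Substitute the sample gammas (Toeplitz matrix and right-hand side of size 1):
  Gamma_p = [[4.3756]]
  r_p     = [-1.2821]
With p = 1 this is the single equation gamma(0) phi_1 = gamma(1):
  phi_hat_1 = gamma(1) / gamma(0) = -1.2821 / 4.3756 = -0.2930.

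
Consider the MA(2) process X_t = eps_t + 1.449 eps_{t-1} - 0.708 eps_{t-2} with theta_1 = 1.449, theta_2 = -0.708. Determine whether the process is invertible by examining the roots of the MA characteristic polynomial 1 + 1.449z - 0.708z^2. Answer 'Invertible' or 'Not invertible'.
\text{Not invertible}

The MA(q) characteristic polynomial is P(z) = 1 + 1.449z - 0.708z^2.
Invertibility requires all roots to lie outside the unit circle, i.e. |z| > 1 for every root.
Set 1 + (1.449) z + (-0.708) z^2 = 0, i.e. a z^2 + b z + c = 0 with a = -0.708, b = 1.449, c = 1.
Discriminant D = b^2 - 4ac = (1.449)^2 - 4*(-0.708)*1 = 2.099601 - (-2.832) = 4.931601.
D >= 0, so the roots are real: z = (-b +/- sqrt(D)) / (2a) = (-1.449 +/- 2.220721) / (-1.416).
  z_1 = (-1.449 + 2.220721) / (-1.416) = -0.545,   |z_1| = 0.545.
  z_2 = (-1.449 - 2.220721) / (-1.416) = 2.5916,   |z_2| = 2.5916.
Moduli of all roots: 0.5450, 2.5916.
All moduli strictly greater than 1? No.
Verdict: Not invertible.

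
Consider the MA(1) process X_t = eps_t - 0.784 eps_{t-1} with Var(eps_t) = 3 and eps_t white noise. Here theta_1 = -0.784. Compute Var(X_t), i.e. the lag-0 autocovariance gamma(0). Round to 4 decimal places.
\gamma(0) = 4.8440

For an MA(q) process X_t = eps_t + sum_i theta_i eps_{t-i} with
Var(eps_t) = sigma^2, the variance is
  gamma(0) = sigma^2 * (1 + sum_i theta_i^2).
  sum_i theta_i^2 = (-0.784)^2 = 0.614656.
  gamma(0) = 3 * (1 + 0.614656) = 3 * 1.614656 = 4.843968, which rounds to 4.8440.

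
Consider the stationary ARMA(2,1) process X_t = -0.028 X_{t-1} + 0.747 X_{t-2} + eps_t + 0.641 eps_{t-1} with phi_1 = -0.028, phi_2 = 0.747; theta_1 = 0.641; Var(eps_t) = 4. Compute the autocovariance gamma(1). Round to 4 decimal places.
\gamma(1) = 8.8476

Multiply the model equation by X_{t-k} and take expectations. With theta_0 = psi_0 = 1 and psi_j the MA(infinity) weights, this gives
  gamma(k) - sum_i phi_i gamma(k-i) = c_k,
  c_k = sigma^2 * sum_{j=k..q} theta_j psi_{j-k}   (c_k = 0 for k > q),
using gamma(-m) = gamma(m).
psi-weights needed (psi_j = theta_j + sum_i phi_i psi_{j-i}):
  psi_1 = theta_1 + phi_1 = 0.641 + (-0.028) = 0.613
Right-hand sides:
  c_0 = sigma^2 (1 + theta_1 psi_1) = 4 * (1 + (0.641)(0.613)) = 4 * 1.392933 = 5.571732
  c_1 = sigma^2 theta_1 = 4 * (0.641) = 2.564
  c_2 = 0
Equations for k = 0, 1, 2 (AR order 2, c_2 = 0):
  (E0) gamma(0) = phi_1 gamma(1) + phi_2 gamma(2) + c_0
  (E1) gamma(1) = phi_1 gamma(0) + phi_2 gamma(1) + c_1
  (E2) gamma(2) = phi_1 gamma(1) + phi_2 gamma(0)
From (E1): gamma(1) = A gamma(0) + B with
  A = phi_1 / (1 - phi_2) = -0.028 / 0.253 = -0.110672,   B = c_1 / (1 - phi_2) = 2.564 / 0.253 = 10.134387.
Insert (E2) into (E0): gamma(0) (1 - phi_2^2) = phi_1 (1 + phi_2) gamma(1) + c_0.
  phi_1 (1 + phi_2) = (-0.028)(1.747) = -0.048916,   1 - phi_2^2 = 0.441991.
Replace gamma(1) by A gamma(0) + B and collect gamma(0):
  gamma(0) [0.441991 - (-0.048916)(-0.110672)] = (-0.048916)(10.134387) + 5.571732
  gamma(0) * 0.436577 = 5.075998
  gamma(0) = 5.075998 / 0.436577 = 11.626801.
  gamma(1) = A gamma(0) + B = (-0.110672)(11.626801) + (10.134387) = 8.847627.
Therefore gamma(1) = 8.8476 (to 4 decimal places).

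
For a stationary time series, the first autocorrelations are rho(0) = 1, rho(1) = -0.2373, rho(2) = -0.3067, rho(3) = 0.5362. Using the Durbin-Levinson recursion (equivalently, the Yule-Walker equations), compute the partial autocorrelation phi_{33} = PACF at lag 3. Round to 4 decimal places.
\phi_{33} = 0.4280

The PACF at lag k is phi_{kk}, the last component of the solution
to the Yule-Walker system G_k phi = r_k where
  (G_k)_{ij} = rho(|i - j|), (r_k)_i = rho(i), i,j = 1..k.
Equivalently, Durbin-Levinson gives phi_{kk} iteratively:
  phi_{11} = rho(1)
  phi_{kk} = [rho(k) - sum_{j=1..k-1} phi_{k-1,j} rho(k-j)]
            / [1 - sum_{j=1..k-1} phi_{k-1,j} rho(j)],
  phi_{k,j} = phi_{k-1,j} - phi_{kk} phi_{k-1,k-j},  j = 1..k-1.
Step k = 1:
  phi_11 = rho(1) = -0.2373.
Step k = 2:
  phi_22 = [rho(2) - phi_11 rho(1)] / [1 - phi_11 rho(1)] = [-0.3067 - (-0.2373)(-0.2373)] / [1 - (-0.2373)(-0.2373)]
         = -0.36301129 / 0.94368871 = -0.384673.
  Update: phi_21 = phi_11 - phi_22 phi_11 = -0.2373 - (-0.384673)(-0.2373) = -0.328583.
Step k = 3:
  phi_33 = [rho(3) - phi_21 rho(2) - phi_22 rho(1)] / [1 - phi_21 rho(1) - phi_22 rho(2)]
    numerator   = 0.5362 - (-0.328583)(-0.3067) - (-0.384673)(-0.2373) = 0.34414081
    denominator = 1 - (-0.328583)(-0.2373) - (-0.384673)(-0.3067) = 0.80404817
  phi_33 = 0.34414081 / 0.80404817 = 0.428.
Therefore phi_{33} = 0.4280.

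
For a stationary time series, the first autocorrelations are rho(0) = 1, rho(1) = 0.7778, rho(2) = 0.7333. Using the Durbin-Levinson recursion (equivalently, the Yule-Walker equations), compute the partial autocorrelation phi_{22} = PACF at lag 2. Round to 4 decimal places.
\phi_{22} = 0.3249

The PACF at lag k is phi_{kk}, the last component of the solution
to the Yule-Walker system G_k phi = r_k where
  (G_k)_{ij} = rho(|i - j|), (r_k)_i = rho(i), i,j = 1..k.
Equivalently, Durbin-Levinson gives phi_{kk} iteratively:
  phi_{11} = rho(1)
  phi_{kk} = [rho(k) - sum_{j=1..k-1} phi_{k-1,j} rho(k-j)]
            / [1 - sum_{j=1..k-1} phi_{k-1,j} rho(j)],
  phi_{k,j} = phi_{k-1,j} - phi_{kk} phi_{k-1,k-j},  j = 1..k-1.
Step k = 1:
  phi_11 = rho(1) = 0.7778.
Step k = 2:
  phi_22 = [rho(2) - phi_11 rho(1)] / [1 - phi_11 rho(1)] = [0.7333 - (0.7778)(0.7778)] / [1 - (0.7778)(0.7778)]
         = 0.12832716 / 0.39502716 = 0.3249.
Therefore phi_{22} = 0.3249.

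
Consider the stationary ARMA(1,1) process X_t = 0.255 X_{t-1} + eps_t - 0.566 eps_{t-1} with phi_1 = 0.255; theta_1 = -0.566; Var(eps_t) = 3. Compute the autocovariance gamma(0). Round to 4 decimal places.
\gamma(0) = 3.3103

Multiply the model equation by X_{t-k} and take expectations. With theta_0 = psi_0 = 1 and psi_j the MA(infinity) weights, this gives
  gamma(k) - sum_i phi_i gamma(k-i) = c_k,
  c_k = sigma^2 * sum_{j=k..q} theta_j psi_{j-k}   (c_k = 0 for k > q),
using gamma(-m) = gamma(m).
psi-weights needed (psi_j = theta_j + sum_i phi_i psi_{j-i}):
  psi_1 = theta_1 + phi_1 = -0.566 + (0.255) = -0.311
Right-hand sides:
  c_0 = sigma^2 (1 + theta_1 psi_1) = 3 * (1 + (-0.566)(-0.311)) = 3 * 1.176026 = 3.528078
  c_1 = sigma^2 theta_1 = 3 * (-0.566) = -1.698
  c_2 = 0
Equations for k = 0 and k = 1 (AR order 1):
  gamma(0) = phi_1 gamma(1) + c_0
  gamma(1) = phi_1 gamma(0) + c_1
Substituting the second into the first: gamma(0) (1 - phi_1^2) = c_0 + phi_1 c_1, so
  gamma(0) = (c_0 + phi_1 c_1) / (1 - phi_1^2) = (3.528078 + (0.255)(-1.698)) / (1 - (0.255)^2) = 3.095088 / 0.934975 = 3.310343.
Therefore gamma(0) = 3.3103 (to 4 decimal places).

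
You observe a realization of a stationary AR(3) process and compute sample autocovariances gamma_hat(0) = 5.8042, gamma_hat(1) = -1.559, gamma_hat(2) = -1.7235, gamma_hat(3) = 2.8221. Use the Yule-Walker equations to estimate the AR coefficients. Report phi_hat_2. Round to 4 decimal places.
\hat\phi_{2} = -0.2690

The Yule-Walker equations for an AR(p) process read, in matrix form,
  Gamma_p phi = r_p,   with   (Gamma_p)_{ij} = gamma(|i - j|),
                       (r_p)_i = gamma(i),   i,j = 1..p.
Substitute the sample gammas (Toeplitz matrix and right-hand side of size 3):
  Gamma_p = [[5.8042, -1.559, -1.7235], [-1.559, 5.8042, -1.559], [-1.7235, -1.559, 5.8042]]
  r_p     = [-1.559, -1.7235, 2.8221]
Written out (R1..R3):
  (R1) 5.8042 phi_1 - 1.559 phi_2 - 1.7235 phi_3 = -1.559
  (R2) -1.559 phi_1 + 5.8042 phi_2 - 1.559 phi_3 = -1.7235
  (R3) -1.7235 phi_1 - 1.559 phi_2 + 5.8042 phi_3 = 2.8221
Gaussian elimination:
  R2 <- R2 - (-1.559/5.8042) R1 = R2 - (-0.268599) R1:  5.385455 phi_2 - 2.02193 phi_3 = -2.142245
  R3 <- R3 - (-1.7235/5.8042) R1 = R3 - (-0.29694) R1:  -2.02193 phi_2 + 5.292424 phi_3 = 2.35917
  R3 <- R3 - (-2.02193/5.385455) R2 = R3 - (-0.375443) R2:  4.533305 phi_3 = 1.55488
Back-substitution:
  phi_hat_3 = 1.55488 / 4.533305 = 0.34299
  phi_hat_2 = (-2.142245 - (-2.02193)(0.34299)) / 5.385455 = -0.26901
  phi_hat_1 = (-1.559 - (-1.559)(-0.26901) - (-1.7235)(0.34299)) / 5.8042 = -0.239007
So phi_hat = [-0.2390, -0.2690, 0.3430].
Therefore phi_hat_2 = -0.2690.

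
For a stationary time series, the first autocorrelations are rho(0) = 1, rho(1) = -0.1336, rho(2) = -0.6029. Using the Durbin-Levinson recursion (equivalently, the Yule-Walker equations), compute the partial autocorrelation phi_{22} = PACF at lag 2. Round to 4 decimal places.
\phi_{22} = -0.6320

The PACF at lag k is phi_{kk}, the last component of the solution
to the Yule-Walker system G_k phi = r_k where
  (G_k)_{ij} = rho(|i - j|), (r_k)_i = rho(i), i,j = 1..k.
Equivalently, Durbin-Levinson gives phi_{kk} iteratively:
  phi_{11} = rho(1)
  phi_{kk} = [rho(k) - sum_{j=1..k-1} phi_{k-1,j} rho(k-j)]
            / [1 - sum_{j=1..k-1} phi_{k-1,j} rho(j)],
  phi_{k,j} = phi_{k-1,j} - phi_{kk} phi_{k-1,k-j},  j = 1..k-1.
Step k = 1:
  phi_11 = rho(1) = -0.1336.
Step k = 2:
  phi_22 = [rho(2) - phi_11 rho(1)] / [1 - phi_11 rho(1)] = [-0.6029 - (-0.1336)(-0.1336)] / [1 - (-0.1336)(-0.1336)]
         = -0.62074896 / 0.98215104 = -0.632.
Therefore phi_{22} = -0.6320.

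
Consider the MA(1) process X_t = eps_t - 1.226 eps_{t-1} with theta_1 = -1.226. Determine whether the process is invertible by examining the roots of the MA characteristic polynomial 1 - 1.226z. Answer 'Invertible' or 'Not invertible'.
\text{Not invertible}

The MA(q) characteristic polynomial is P(z) = 1 - 1.226z.
Invertibility requires all roots to lie outside the unit circle, i.e. |z| > 1 for every root.
This is linear in z: 1 + (-1.226) z = 0  =>  z = -1/(-1.226) = 0.815661,  |z| = 0.815661.
Moduli of all roots: 0.8157.
All moduli strictly greater than 1? No.
Verdict: Not invertible.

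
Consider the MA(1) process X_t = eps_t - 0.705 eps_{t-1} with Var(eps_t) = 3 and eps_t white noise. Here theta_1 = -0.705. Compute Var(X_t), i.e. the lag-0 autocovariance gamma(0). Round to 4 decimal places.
\gamma(0) = 4.4911

For an MA(q) process X_t = eps_t + sum_i theta_i eps_{t-i} with
Var(eps_t) = sigma^2, the variance is
  gamma(0) = sigma^2 * (1 + sum_i theta_i^2).
  sum_i theta_i^2 = (-0.705)^2 = 0.497025.
  gamma(0) = 3 * (1 + 0.497025) = 3 * 1.497025 = 4.491075, which rounds to 4.4911.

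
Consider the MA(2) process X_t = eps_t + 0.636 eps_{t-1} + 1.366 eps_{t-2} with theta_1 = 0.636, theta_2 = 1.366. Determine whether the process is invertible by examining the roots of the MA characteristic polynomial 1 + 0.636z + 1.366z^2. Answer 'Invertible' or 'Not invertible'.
\text{Not invertible}

The MA(q) characteristic polynomial is P(z) = 1 + 0.636z + 1.366z^2.
Invertibility requires all roots to lie outside the unit circle, i.e. |z| > 1 for every root.
Set 1 + (0.636) z + (1.366) z^2 = 0, i.e. a z^2 + b z + c = 0 with a = 1.366, b = 0.636, c = 1.
Discriminant D = b^2 - 4ac = (0.636)^2 - 4*(1.366)*1 = 0.404496 - (5.464) = -5.059504.
D < 0, so the roots are the complex-conjugate pair z = (-b +/- i sqrt(-D)) / (2a) = -0.2328 +/- 0.8233i.
For a conjugate pair |z|^2 = z * conj(z) = (product of roots) = c/a = 1/(1.366) = 0.732064, so |z| = sqrt(0.732064) = 0.8556 for both roots.
Moduli of all roots: 0.8556, 0.8556.
All moduli strictly greater than 1? No.
Verdict: Not invertible.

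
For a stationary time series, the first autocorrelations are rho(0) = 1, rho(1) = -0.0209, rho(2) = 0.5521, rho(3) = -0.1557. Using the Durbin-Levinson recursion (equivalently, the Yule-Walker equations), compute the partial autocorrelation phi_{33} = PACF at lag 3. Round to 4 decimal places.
\phi_{33} = -0.2000

The PACF at lag k is phi_{kk}, the last component of the solution
to the Yule-Walker system G_k phi = r_k where
  (G_k)_{ij} = rho(|i - j|), (r_k)_i = rho(i), i,j = 1..k.
Equivalently, Durbin-Levinson gives phi_{kk} iteratively:
  phi_{11} = rho(1)
  phi_{kk} = [rho(k) - sum_{j=1..k-1} phi_{k-1,j} rho(k-j)]
            / [1 - sum_{j=1..k-1} phi_{k-1,j} rho(j)],
  phi_{k,j} = phi_{k-1,j} - phi_{kk} phi_{k-1,k-j},  j = 1..k-1.
Step k = 1:
  phi_11 = rho(1) = -0.0209.
Step k = 2:
  phi_22 = [rho(2) - phi_11 rho(1)] / [1 - phi_11 rho(1)] = [0.5521 - (-0.0209)(-0.0209)] / [1 - (-0.0209)(-0.0209)]
         = 0.55166319 / 0.99956319 = 0.551904.
  Update: phi_21 = phi_11 - phi_22 phi_11 = -0.0209 - (0.551904)(-0.0209) = -0.009365.
Step k = 3:
  phi_33 = [rho(3) - phi_21 rho(2) - phi_22 rho(1)] / [1 - phi_21 rho(1) - phi_22 rho(2)]
    numerator   = -0.1557 - (-0.009365)(0.5521) - (0.551904)(-0.0209) = -0.13899467
    denominator = 1 - (-0.009365)(-0.0209) - (0.551904)(0.5521) = 0.69509792
  phi_33 = -0.13899467 / 0.69509792 = -0.2.
Therefore phi_{33} = -0.2000.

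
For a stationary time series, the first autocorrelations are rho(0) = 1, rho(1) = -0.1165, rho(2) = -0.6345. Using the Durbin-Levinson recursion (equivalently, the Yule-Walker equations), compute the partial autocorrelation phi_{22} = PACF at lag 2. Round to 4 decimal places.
\phi_{22} = -0.6570

The PACF at lag k is phi_{kk}, the last component of the solution
to the Yule-Walker system G_k phi = r_k where
  (G_k)_{ij} = rho(|i - j|), (r_k)_i = rho(i), i,j = 1..k.
Equivalently, Durbin-Levinson gives phi_{kk} iteratively:
  phi_{11} = rho(1)
  phi_{kk} = [rho(k) - sum_{j=1..k-1} phi_{k-1,j} rho(k-j)]
            / [1 - sum_{j=1..k-1} phi_{k-1,j} rho(j)],
  phi_{k,j} = phi_{k-1,j} - phi_{kk} phi_{k-1,k-j},  j = 1..k-1.
Step k = 1:
  phi_11 = rho(1) = -0.1165.
Step k = 2:
  phi_22 = [rho(2) - phi_11 rho(1)] / [1 - phi_11 rho(1)] = [-0.6345 - (-0.1165)(-0.1165)] / [1 - (-0.1165)(-0.1165)]
         = -0.64807225 / 0.98642775 = -0.657.
Therefore phi_{22} = -0.6570.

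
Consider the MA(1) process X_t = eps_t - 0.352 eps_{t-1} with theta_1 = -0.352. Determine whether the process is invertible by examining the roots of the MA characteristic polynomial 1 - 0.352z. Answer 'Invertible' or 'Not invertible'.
\text{Invertible}

The MA(q) characteristic polynomial is P(z) = 1 - 0.352z.
Invertibility requires all roots to lie outside the unit circle, i.e. |z| > 1 for every root.
This is linear in z: 1 + (-0.352) z = 0  =>  z = -1/(-0.352) = 2.840909,  |z| = 2.840909.
Moduli of all roots: 2.8409.
All moduli strictly greater than 1? Yes.
Verdict: Invertible.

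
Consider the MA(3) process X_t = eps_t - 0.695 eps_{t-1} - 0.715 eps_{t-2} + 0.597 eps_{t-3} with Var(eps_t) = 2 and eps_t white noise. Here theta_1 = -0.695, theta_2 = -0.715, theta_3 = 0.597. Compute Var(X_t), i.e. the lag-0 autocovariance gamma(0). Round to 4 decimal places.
\gamma(0) = 4.7013

For an MA(q) process X_t = eps_t + sum_i theta_i eps_{t-i} with
Var(eps_t) = sigma^2, the variance is
  gamma(0) = sigma^2 * (1 + sum_i theta_i^2).
  sum_i theta_i^2 = (-0.695)^2 + (-0.715)^2 + (0.597)^2 = 0.483025 + 0.511225 + 0.356409 = 1.350659.
  gamma(0) = 2 * (1 + 1.350659) = 2 * 2.350659 = 4.701318, which rounds to 4.7013.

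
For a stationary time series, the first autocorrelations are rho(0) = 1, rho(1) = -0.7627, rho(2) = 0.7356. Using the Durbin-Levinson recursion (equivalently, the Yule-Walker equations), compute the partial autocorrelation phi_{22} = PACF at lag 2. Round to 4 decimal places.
\phi_{22} = 0.3679

The PACF at lag k is phi_{kk}, the last component of the solution
to the Yule-Walker system G_k phi = r_k where
  (G_k)_{ij} = rho(|i - j|), (r_k)_i = rho(i), i,j = 1..k.
Equivalently, Durbin-Levinson gives phi_{kk} iteratively:
  phi_{11} = rho(1)
  phi_{kk} = [rho(k) - sum_{j=1..k-1} phi_{k-1,j} rho(k-j)]
            / [1 - sum_{j=1..k-1} phi_{k-1,j} rho(j)],
  phi_{k,j} = phi_{k-1,j} - phi_{kk} phi_{k-1,k-j},  j = 1..k-1.
Step k = 1:
  phi_11 = rho(1) = -0.7627.
Step k = 2:
  phi_22 = [rho(2) - phi_11 rho(1)] / [1 - phi_11 rho(1)] = [0.7356 - (-0.7627)(-0.7627)] / [1 - (-0.7627)(-0.7627)]
         = 0.15388871 / 0.41828871 = 0.3679.
Therefore phi_{22} = 0.3679.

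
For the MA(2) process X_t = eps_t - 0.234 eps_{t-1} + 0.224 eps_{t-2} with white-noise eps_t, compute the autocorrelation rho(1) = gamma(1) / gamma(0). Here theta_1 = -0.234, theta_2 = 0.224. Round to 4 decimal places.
\rho(1) = -0.2592

For an MA(q) process with theta_0 = 1, the autocovariance is
  gamma(k) = sigma^2 * sum_{i=0..q-k} theta_i * theta_{i+k},
and rho(k) = gamma(k) / gamma(0). Sigma^2 cancels.
  numerator   = (1)*(-0.234) + (-0.234)*(0.224) = -0.286416.
  denominator = (1)^2 + (-0.234)^2 + (0.224)^2 = 1.104932.
  rho(1) = -0.286416 / 1.104932 = -0.2592.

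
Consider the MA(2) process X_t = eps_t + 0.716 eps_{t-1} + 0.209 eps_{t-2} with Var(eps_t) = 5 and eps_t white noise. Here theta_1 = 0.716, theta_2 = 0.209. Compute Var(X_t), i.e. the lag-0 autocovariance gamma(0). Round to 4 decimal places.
\gamma(0) = 7.7817

For an MA(q) process X_t = eps_t + sum_i theta_i eps_{t-i} with
Var(eps_t) = sigma^2, the variance is
  gamma(0) = sigma^2 * (1 + sum_i theta_i^2).
  sum_i theta_i^2 = (0.716)^2 + (0.209)^2 = 0.512656 + 0.043681 = 0.556337.
  gamma(0) = 5 * (1 + 0.556337) = 5 * 1.556337 = 7.781685, which rounds to 7.7817.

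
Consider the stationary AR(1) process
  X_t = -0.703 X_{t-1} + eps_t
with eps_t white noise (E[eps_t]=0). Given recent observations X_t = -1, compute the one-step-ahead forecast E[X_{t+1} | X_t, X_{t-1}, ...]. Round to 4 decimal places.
E[X_{t+1} \mid \mathcal F_t] = 0.7030

For an AR(p) model X_t = c + sum_i phi_i X_{t-i} + eps_t, the
one-step-ahead conditional mean is
  E[X_{t+1} | X_t, ...] = c + sum_i phi_i X_{t+1-i}.
Substitute known values:
  E[X_{t+1} | ...] = (-0.703) * (-1)
                   = 0.7030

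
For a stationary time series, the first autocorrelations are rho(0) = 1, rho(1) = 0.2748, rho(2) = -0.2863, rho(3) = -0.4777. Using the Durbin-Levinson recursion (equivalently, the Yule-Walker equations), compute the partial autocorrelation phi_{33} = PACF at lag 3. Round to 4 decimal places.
\phi_{33} = -0.3330

The PACF at lag k is phi_{kk}, the last component of the solution
to the Yule-Walker system G_k phi = r_k where
  (G_k)_{ij} = rho(|i - j|), (r_k)_i = rho(i), i,j = 1..k.
Equivalently, Durbin-Levinson gives phi_{kk} iteratively:
  phi_{11} = rho(1)
  phi_{kk} = [rho(k) - sum_{j=1..k-1} phi_{k-1,j} rho(k-j)]
            / [1 - sum_{j=1..k-1} phi_{k-1,j} rho(j)],
  phi_{k,j} = phi_{k-1,j} - phi_{kk} phi_{k-1,k-j},  j = 1..k-1.
Step k = 1:
  phi_11 = rho(1) = 0.2748.
Step k = 2:
  phi_22 = [rho(2) - phi_11 rho(1)] / [1 - phi_11 rho(1)] = [-0.2863 - (0.2748)(0.2748)] / [1 - (0.2748)(0.2748)]
         = -0.36181504 / 0.92448496 = -0.391369.
  Update: phi_21 = phi_11 - phi_22 phi_11 = 0.2748 - (-0.391369)(0.2748) = 0.382348.
Step k = 3:
  phi_33 = [rho(3) - phi_21 rho(2) - phi_22 rho(1)] / [1 - phi_21 rho(1) - phi_22 rho(2)]
    numerator   = -0.4777 - (0.382348)(-0.2863) - (-0.391369)(0.2748) = -0.2606854
    denominator = 1 - (0.382348)(0.2748) - (-0.391369)(-0.2863) = 0.78288166
  phi_33 = -0.2606854 / 0.78288166 = -0.333.
Therefore phi_{33} = -0.3330.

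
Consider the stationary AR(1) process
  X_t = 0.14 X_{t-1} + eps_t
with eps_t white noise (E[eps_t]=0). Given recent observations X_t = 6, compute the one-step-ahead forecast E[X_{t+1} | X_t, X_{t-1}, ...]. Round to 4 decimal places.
E[X_{t+1} \mid \mathcal F_t] = 0.8400

For an AR(p) model X_t = c + sum_i phi_i X_{t-i} + eps_t, the
one-step-ahead conditional mean is
  E[X_{t+1} | X_t, ...] = c + sum_i phi_i X_{t+1-i}.
Substitute known values:
  E[X_{t+1} | ...] = (0.14) * (6)
                   = 0.8400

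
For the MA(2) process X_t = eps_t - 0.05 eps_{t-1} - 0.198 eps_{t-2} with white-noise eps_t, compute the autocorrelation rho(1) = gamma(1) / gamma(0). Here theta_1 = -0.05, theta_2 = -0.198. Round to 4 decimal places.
\rho(1) = -0.0385

For an MA(q) process with theta_0 = 1, the autocovariance is
  gamma(k) = sigma^2 * sum_{i=0..q-k} theta_i * theta_{i+k},
and rho(k) = gamma(k) / gamma(0). Sigma^2 cancels.
  numerator   = (1)*(-0.05) + (-0.05)*(-0.198) = -0.0401.
  denominator = (1)^2 + (-0.05)^2 + (-0.198)^2 = 1.041704.
  rho(1) = -0.0401 / 1.041704 = -0.0385.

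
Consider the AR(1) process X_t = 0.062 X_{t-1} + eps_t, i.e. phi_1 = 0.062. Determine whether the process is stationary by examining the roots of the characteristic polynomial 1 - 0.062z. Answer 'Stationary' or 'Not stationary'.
\text{Stationary}

The AR(p) characteristic polynomial is P(z) = 1 - 0.062z.
Stationarity requires all roots to lie outside the unit circle, i.e. |z| > 1 for every root.
This is linear in z: 1 + (-0.062) z = 0  =>  z = -1/(-0.062) = 16.129032,  |z| = 16.129032.
Moduli of all roots: 16.1290.
All moduli strictly greater than 1? Yes.
Verdict: Stationary.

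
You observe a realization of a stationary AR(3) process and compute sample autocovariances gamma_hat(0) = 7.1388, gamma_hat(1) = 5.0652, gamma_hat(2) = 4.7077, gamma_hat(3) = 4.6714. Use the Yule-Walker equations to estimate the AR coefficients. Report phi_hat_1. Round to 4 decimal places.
\hat\phi_{1} = 0.4090

The Yule-Walker equations for an AR(p) process read, in matrix form,
  Gamma_p phi = r_p,   with   (Gamma_p)_{ij} = gamma(|i - j|),
                       (r_p)_i = gamma(i),   i,j = 1..p.
Substitute the sample gammas (Toeplitz matrix and right-hand side of size 3):
  Gamma_p = [[7.1388, 5.0652, 4.7077], [5.0652, 7.1388, 5.0652], [4.7077, 5.0652, 7.1388]]
  r_p     = [5.0652, 4.7077, 4.6714]
Written out (R1..R3):
  (R1) 7.1388 phi_1 + 5.0652 phi_2 + 4.7077 phi_3 = 5.0652
  (R2) 5.0652 phi_1 + 7.1388 phi_2 + 5.0652 phi_3 = 4.7077
  (R3) 4.7077 phi_1 + 5.0652 phi_2 + 7.1388 phi_3 = 4.6714
Gaussian elimination:
  R2 <- R2 - (5.0652/7.1388) R1 = R2 - (0.709531) R1:  3.544884 phi_2 + 1.724941 phi_3 = 1.113784
  R3 <- R3 - (4.7077/7.1388) R1 = R3 - (0.659453) R1:  1.724941 phi_2 + 4.034295 phi_3 = 1.331141
  R3 <- R3 - (1.724941/3.544884) R2 = R3 - (0.4866) R2:  3.194939 phi_3 = 0.789174
Back-substitution:
  phi_hat_3 = 0.789174 / 3.194939 = 0.247007
  phi_hat_2 = (1.113784 - (1.724941)(0.247007)) / 3.544884 = 0.194001
  phi_hat_1 = (5.0652 - (5.0652)(0.194001) - (4.7077)(0.247007)) / 7.1388 = 0.408992
So phi_hat = [0.4090, 0.1940, 0.2470].
Therefore phi_hat_1 = 0.4090.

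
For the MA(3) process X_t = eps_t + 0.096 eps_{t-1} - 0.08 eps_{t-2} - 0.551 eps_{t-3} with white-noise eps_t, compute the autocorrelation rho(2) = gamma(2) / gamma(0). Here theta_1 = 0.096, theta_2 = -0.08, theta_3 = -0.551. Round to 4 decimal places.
\rho(2) = -0.1007

For an MA(q) process with theta_0 = 1, the autocovariance is
  gamma(k) = sigma^2 * sum_{i=0..q-k} theta_i * theta_{i+k},
and rho(k) = gamma(k) / gamma(0). Sigma^2 cancels.
  numerator   = (1)*(-0.08) + (0.096)*(-0.551) = -0.132896.
  denominator = (1)^2 + (0.096)^2 + (-0.08)^2 + (-0.551)^2 = 1.319217.
  rho(2) = -0.132896 / 1.319217 = -0.1007.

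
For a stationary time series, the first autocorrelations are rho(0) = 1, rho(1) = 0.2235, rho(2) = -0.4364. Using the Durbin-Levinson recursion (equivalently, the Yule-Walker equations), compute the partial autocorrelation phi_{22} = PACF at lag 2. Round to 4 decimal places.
\phi_{22} = -0.5119

The PACF at lag k is phi_{kk}, the last component of the solution
to the Yule-Walker system G_k phi = r_k where
  (G_k)_{ij} = rho(|i - j|), (r_k)_i = rho(i), i,j = 1..k.
Equivalently, Durbin-Levinson gives phi_{kk} iteratively:
  phi_{11} = rho(1)
  phi_{kk} = [rho(k) - sum_{j=1..k-1} phi_{k-1,j} rho(k-j)]
            / [1 - sum_{j=1..k-1} phi_{k-1,j} rho(j)],
  phi_{k,j} = phi_{k-1,j} - phi_{kk} phi_{k-1,k-j},  j = 1..k-1.
Step k = 1:
  phi_11 = rho(1) = 0.2235.
Step k = 2:
  phi_22 = [rho(2) - phi_11 rho(1)] / [1 - phi_11 rho(1)] = [-0.4364 - (0.2235)(0.2235)] / [1 - (0.2235)(0.2235)]
         = -0.48635225 / 0.95004775 = -0.5119.
Therefore phi_{22} = -0.5119.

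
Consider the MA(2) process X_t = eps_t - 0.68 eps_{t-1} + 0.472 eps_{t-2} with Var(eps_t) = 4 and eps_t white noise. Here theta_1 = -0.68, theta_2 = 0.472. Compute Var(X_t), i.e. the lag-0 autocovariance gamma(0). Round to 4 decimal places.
\gamma(0) = 6.7407

For an MA(q) process X_t = eps_t + sum_i theta_i eps_{t-i} with
Var(eps_t) = sigma^2, the variance is
  gamma(0) = sigma^2 * (1 + sum_i theta_i^2).
  sum_i theta_i^2 = (-0.68)^2 + (0.472)^2 = 0.4624 + 0.222784 = 0.685184.
  gamma(0) = 4 * (1 + 0.685184) = 4 * 1.685184 = 6.740736, which rounds to 6.7407.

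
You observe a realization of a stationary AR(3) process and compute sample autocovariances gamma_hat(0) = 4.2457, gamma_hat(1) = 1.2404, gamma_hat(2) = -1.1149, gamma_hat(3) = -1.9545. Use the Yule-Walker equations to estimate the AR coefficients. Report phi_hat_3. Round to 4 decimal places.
\hat\phi_{3} = -0.3110

The Yule-Walker equations for an AR(p) process read, in matrix form,
  Gamma_p phi = r_p,   with   (Gamma_p)_{ij} = gamma(|i - j|),
                       (r_p)_i = gamma(i),   i,j = 1..p.
Substitute the sample gammas (Toeplitz matrix and right-hand side of size 3):
  Gamma_p = [[4.2457, 1.2404, -1.1149], [1.2404, 4.2457, 1.2404], [-1.1149, 1.2404, 4.2457]]
  r_p     = [1.2404, -1.1149, -1.9545]
Written out (R1..R3):
  (R1) 4.2457 phi_1 + 1.2404 phi_2 - 1.1149 phi_3 = 1.2404
  (R2) 1.2404 phi_1 + 4.2457 phi_2 + 1.2404 phi_3 = -1.1149
  (R3) -1.1149 phi_1 + 1.2404 phi_2 + 4.2457 phi_3 = -1.9545
Gaussian elimination:
  R2 <- R2 - (1.2404/4.2457) R1 = R2 - (0.292154) R1:  3.883312 phi_2 + 1.566123 phi_3 = -1.477288
  R3 <- R3 - (-1.1149/4.2457) R1 = R3 - (-0.262595) R1:  1.566123 phi_2 + 3.952933 phi_3 = -1.628777
  R3 <- R3 - (1.566123/3.883312) R2 = R3 - (0.403296) R2:  3.321322 phi_3 = -1.032993
Back-substitution:
  phi_hat_3 = -1.032993 / 3.321322 = -0.311019
  phi_hat_2 = (-1.477288 - (1.566123)(-0.311019)) / 3.883312 = -0.254987
  phi_hat_1 = (1.2404 - (1.2404)(-0.254987) - (-1.1149)(-0.311019)) / 4.2457 = 0.284978
So phi_hat = [0.2850, -0.2550, -0.3110].
Therefore phi_hat_3 = -0.3110.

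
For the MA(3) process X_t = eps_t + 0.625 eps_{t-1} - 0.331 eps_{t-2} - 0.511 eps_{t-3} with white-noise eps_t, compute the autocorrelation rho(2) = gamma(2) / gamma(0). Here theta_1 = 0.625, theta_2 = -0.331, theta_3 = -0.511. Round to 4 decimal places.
\rho(2) = -0.3693

For an MA(q) process with theta_0 = 1, the autocovariance is
  gamma(k) = sigma^2 * sum_{i=0..q-k} theta_i * theta_{i+k},
and rho(k) = gamma(k) / gamma(0). Sigma^2 cancels.
  numerator   = (1)*(-0.331) + (0.625)*(-0.511) = -0.650375.
  denominator = (1)^2 + (0.625)^2 + (-0.331)^2 + (-0.511)^2 = 1.761307.
  rho(2) = -0.650375 / 1.761307 = -0.3693.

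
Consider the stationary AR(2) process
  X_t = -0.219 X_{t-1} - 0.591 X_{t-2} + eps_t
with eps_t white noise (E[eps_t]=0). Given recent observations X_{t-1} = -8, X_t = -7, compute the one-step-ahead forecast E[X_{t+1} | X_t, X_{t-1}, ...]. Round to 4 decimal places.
E[X_{t+1} \mid \mathcal F_t] = 6.2610

For an AR(p) model X_t = c + sum_i phi_i X_{t-i} + eps_t, the
one-step-ahead conditional mean is
  E[X_{t+1} | X_t, ...] = c + sum_i phi_i X_{t+1-i}.
Substitute known values:
  E[X_{t+1} | ...] = (-0.219) * (-7) + (-0.591) * (-8)
                   = 6.2610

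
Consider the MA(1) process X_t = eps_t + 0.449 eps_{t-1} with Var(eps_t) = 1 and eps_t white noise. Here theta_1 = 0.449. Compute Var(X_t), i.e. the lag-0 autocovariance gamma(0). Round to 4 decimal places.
\gamma(0) = 1.2016

For an MA(q) process X_t = eps_t + sum_i theta_i eps_{t-i} with
Var(eps_t) = sigma^2, the variance is
  gamma(0) = sigma^2 * (1 + sum_i theta_i^2).
  sum_i theta_i^2 = (0.449)^2 = 0.201601.
  gamma(0) = 1 * (1 + 0.201601) = 1 * 1.201601 = 1.201601, which rounds to 1.2016.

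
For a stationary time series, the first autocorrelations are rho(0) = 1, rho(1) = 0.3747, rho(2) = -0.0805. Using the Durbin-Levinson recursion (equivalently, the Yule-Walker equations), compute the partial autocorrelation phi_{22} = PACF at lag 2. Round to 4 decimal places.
\phi_{22} = -0.2570

The PACF at lag k is phi_{kk}, the last component of the solution
to the Yule-Walker system G_k phi = r_k where
  (G_k)_{ij} = rho(|i - j|), (r_k)_i = rho(i), i,j = 1..k.
Equivalently, Durbin-Levinson gives phi_{kk} iteratively:
  phi_{11} = rho(1)
  phi_{kk} = [rho(k) - sum_{j=1..k-1} phi_{k-1,j} rho(k-j)]
            / [1 - sum_{j=1..k-1} phi_{k-1,j} rho(j)],
  phi_{k,j} = phi_{k-1,j} - phi_{kk} phi_{k-1,k-j},  j = 1..k-1.
Step k = 1:
  phi_11 = rho(1) = 0.3747.
Step k = 2:
  phi_22 = [rho(2) - phi_11 rho(1)] / [1 - phi_11 rho(1)] = [-0.0805 - (0.3747)(0.3747)] / [1 - (0.3747)(0.3747)]
         = -0.22090009 / 0.85959991 = -0.257.
Therefore phi_{22} = -0.2570.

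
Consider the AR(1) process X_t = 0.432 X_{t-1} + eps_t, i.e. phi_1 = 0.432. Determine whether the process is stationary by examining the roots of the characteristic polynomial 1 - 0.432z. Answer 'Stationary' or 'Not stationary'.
\text{Stationary}

The AR(p) characteristic polynomial is P(z) = 1 - 0.432z.
Stationarity requires all roots to lie outside the unit circle, i.e. |z| > 1 for every root.
This is linear in z: 1 + (-0.432) z = 0  =>  z = -1/(-0.432) = 2.314815,  |z| = 2.314815.
Moduli of all roots: 2.3148.
All moduli strictly greater than 1? Yes.
Verdict: Stationary.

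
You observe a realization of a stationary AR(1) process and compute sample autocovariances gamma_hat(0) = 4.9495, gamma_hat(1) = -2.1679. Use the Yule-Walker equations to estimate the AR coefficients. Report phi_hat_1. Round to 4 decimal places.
\hat\phi_{1} = -0.4380

The Yule-Walker equations for an AR(p) process read, in matrix form,
  Gamma_p phi = r_p,   with   (Gamma_p)_{ij} = gamma(|i - j|),
                       (r_p)_i = gamma(i),   i,j = 1..p.
Substitute the sample gammas (Toeplitz matrix and right-hand side of size 1):
  Gamma_p = [[4.9495]]
  r_p     = [-2.1679]
With p = 1 this is the single equation gamma(0) phi_1 = gamma(1):
  phi_hat_1 = gamma(1) / gamma(0) = -2.1679 / 4.9495 = -0.4380.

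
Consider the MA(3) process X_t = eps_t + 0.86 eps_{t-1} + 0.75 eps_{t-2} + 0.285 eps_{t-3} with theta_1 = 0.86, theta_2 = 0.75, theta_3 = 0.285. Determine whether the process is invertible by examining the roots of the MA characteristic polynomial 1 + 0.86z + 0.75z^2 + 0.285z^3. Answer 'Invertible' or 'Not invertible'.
\text{Invertible}

The MA(q) characteristic polynomial is P(z) = 1 + 0.86z + 0.75z^2 + 0.285z^3.
Invertibility requires all roots to lie outside the unit circle, i.e. |z| > 1 for every root.
Degree 3: look for a simple real root z0 first, then factor out (1 - z/z0) and solve the remaining quadratic.
Testing z0 = -2: P(-2) = 1 + (0.86)(-2) + (0.75)(-2)^2 + (0.285)(-2)^3
  = 1 + (-1.72) + (3) + (-2.28) = 0.  So z_0 = -2 is a root, |z_0| = 2.
Divide out the factor (1 + 0.5 z) = (1 - z/z0) (since 1/z0 = -0.5):
  P(z) = (1 + 0.5 z)(1 + (0.36) z + (0.57) z^2)
  [check: z-coef 0.36 - (-0.5) = 0.86; z^2-coef 0.57 - (-0.5)(0.36) = 0.75; z^3-coef -(-0.5)(0.57) = 0.285.]
Remaining roots from the quadratic factor 1 + (0.36) z + (0.57) z^2:
  Set 1 + (0.36) z + (0.57) z^2 = 0, i.e. a z^2 + b z + c = 0 with a = 0.57, b = 0.36, c = 1.
  Discriminant D = b^2 - 4ac = (0.36)^2 - 4*(0.57)*1 = 0.1296 - (2.28) = -2.1504.
  D < 0, so the roots are the complex-conjugate pair z = (-b +/- i sqrt(-D)) / (2a) = -0.3158 +/- 1.2863i.
  For a conjugate pair |z|^2 = z * conj(z) = (product of roots) = c/a = 1/(0.57) = 1.754386, so |z| = sqrt(1.754386) = 1.3245 for both roots.
Moduli of all roots: 2.0000, 1.3245, 1.3245.
All moduli strictly greater than 1? Yes.
Verdict: Invertible.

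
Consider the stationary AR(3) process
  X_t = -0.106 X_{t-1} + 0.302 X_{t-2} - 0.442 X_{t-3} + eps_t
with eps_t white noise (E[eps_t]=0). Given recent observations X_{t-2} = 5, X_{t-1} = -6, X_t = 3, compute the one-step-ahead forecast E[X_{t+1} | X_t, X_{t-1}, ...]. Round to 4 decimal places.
E[X_{t+1} \mid \mathcal F_t] = -4.3400

For an AR(p) model X_t = c + sum_i phi_i X_{t-i} + eps_t, the
one-step-ahead conditional mean is
  E[X_{t+1} | X_t, ...] = c + sum_i phi_i X_{t+1-i}.
Substitute known values:
  E[X_{t+1} | ...] = (-0.106) * (3) + (0.302) * (-6) + (-0.442) * (5)
                   = -4.3400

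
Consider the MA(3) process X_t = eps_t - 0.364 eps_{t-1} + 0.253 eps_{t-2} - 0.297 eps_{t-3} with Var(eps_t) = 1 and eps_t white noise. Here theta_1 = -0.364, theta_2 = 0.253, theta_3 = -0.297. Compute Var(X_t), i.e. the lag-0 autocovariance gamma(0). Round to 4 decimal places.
\gamma(0) = 1.2847

For an MA(q) process X_t = eps_t + sum_i theta_i eps_{t-i} with
Var(eps_t) = sigma^2, the variance is
  gamma(0) = sigma^2 * (1 + sum_i theta_i^2).
  sum_i theta_i^2 = (-0.364)^2 + (0.253)^2 + (-0.297)^2 = 0.132496 + 0.064009 + 0.088209 = 0.284714.
  gamma(0) = 1 * (1 + 0.284714) = 1 * 1.284714 = 1.284714, which rounds to 1.2847.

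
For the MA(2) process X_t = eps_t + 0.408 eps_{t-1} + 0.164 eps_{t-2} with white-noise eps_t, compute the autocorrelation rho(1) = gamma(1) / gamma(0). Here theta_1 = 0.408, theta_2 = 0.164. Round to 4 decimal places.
\rho(1) = 0.3980

For an MA(q) process with theta_0 = 1, the autocovariance is
  gamma(k) = sigma^2 * sum_{i=0..q-k} theta_i * theta_{i+k},
and rho(k) = gamma(k) / gamma(0). Sigma^2 cancels.
  numerator   = (1)*(0.408) + (0.408)*(0.164) = 0.474912.
  denominator = (1)^2 + (0.408)^2 + (0.164)^2 = 1.19336.
  rho(1) = 0.474912 / 1.19336 = 0.3980.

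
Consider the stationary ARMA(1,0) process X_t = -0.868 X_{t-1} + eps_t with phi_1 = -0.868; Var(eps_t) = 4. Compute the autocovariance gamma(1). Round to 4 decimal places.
\gamma(1) = -14.0809

Multiply the model equation by X_{t-k} and take expectations. With theta_0 = psi_0 = 1 and psi_j the MA(infinity) weights, this gives
  gamma(k) - sum_i phi_i gamma(k-i) = c_k,
  c_k = sigma^2 * sum_{j=k..q} theta_j psi_{j-k}   (c_k = 0 for k > q),
using gamma(-m) = gamma(m).
Pure AR (q = 0): c_0 = sigma^2 = 4, c_k = 0 for k >= 1.
Equations for k = 0 and k = 1 (AR order 1):
  gamma(0) = phi_1 gamma(1) + c_0
  gamma(1) = phi_1 gamma(0) + c_1
Substituting the second into the first: gamma(0) (1 - phi_1^2) = c_0 + phi_1 c_1, so
  gamma(0) = c_0 / (1 - phi_1^2) = 4 / (1 - (-0.868)^2) = 4 / 0.246576 = 16.222179.
  gamma(1) = phi_1 gamma(0) = (-0.868)(16.222179) = -14.080851.
Therefore gamma(1) = -14.0809 (to 4 decimal places).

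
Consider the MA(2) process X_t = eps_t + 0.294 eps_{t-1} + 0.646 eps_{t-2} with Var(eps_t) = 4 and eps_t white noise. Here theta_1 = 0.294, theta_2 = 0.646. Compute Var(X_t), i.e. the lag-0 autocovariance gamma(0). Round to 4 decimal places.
\gamma(0) = 6.0150

For an MA(q) process X_t = eps_t + sum_i theta_i eps_{t-i} with
Var(eps_t) = sigma^2, the variance is
  gamma(0) = sigma^2 * (1 + sum_i theta_i^2).
  sum_i theta_i^2 = (0.294)^2 + (0.646)^2 = 0.086436 + 0.417316 = 0.503752.
  gamma(0) = 4 * (1 + 0.503752) = 4 * 1.503752 = 6.015008, which rounds to 6.0150.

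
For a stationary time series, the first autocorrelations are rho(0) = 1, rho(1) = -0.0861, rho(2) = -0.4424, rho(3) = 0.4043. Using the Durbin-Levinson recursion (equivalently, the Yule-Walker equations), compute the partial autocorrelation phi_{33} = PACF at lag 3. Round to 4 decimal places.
\phi_{33} = 0.3929

The PACF at lag k is phi_{kk}, the last component of the solution
to the Yule-Walker system G_k phi = r_k where
  (G_k)_{ij} = rho(|i - j|), (r_k)_i = rho(i), i,j = 1..k.
Equivalently, Durbin-Levinson gives phi_{kk} iteratively:
  phi_{11} = rho(1)
  phi_{kk} = [rho(k) - sum_{j=1..k-1} phi_{k-1,j} rho(k-j)]
            / [1 - sum_{j=1..k-1} phi_{k-1,j} rho(j)],
  phi_{k,j} = phi_{k-1,j} - phi_{kk} phi_{k-1,k-j},  j = 1..k-1.
Step k = 1:
  phi_11 = rho(1) = -0.0861.
Step k = 2:
  phi_22 = [rho(2) - phi_11 rho(1)] / [1 - phi_11 rho(1)] = [-0.4424 - (-0.0861)(-0.0861)] / [1 - (-0.0861)(-0.0861)]
         = -0.44981321 / 0.99258679 = -0.453173.
  Update: phi_21 = phi_11 - phi_22 phi_11 = -0.0861 - (-0.453173)(-0.0861) = -0.125118.
Step k = 3:
  phi_33 = [rho(3) - phi_21 rho(2) - phi_22 rho(1)] / [1 - phi_21 rho(1) - phi_22 rho(2)]
    numerator   = 0.4043 - (-0.125118)(-0.4424) - (-0.453173)(-0.0861) = 0.30992956
    denominator = 1 - (-0.125118)(-0.0861) - (-0.453173)(-0.4424) = 0.78874373
  phi_33 = 0.30992956 / 0.78874373 = 0.3929.
Therefore phi_{33} = 0.3929.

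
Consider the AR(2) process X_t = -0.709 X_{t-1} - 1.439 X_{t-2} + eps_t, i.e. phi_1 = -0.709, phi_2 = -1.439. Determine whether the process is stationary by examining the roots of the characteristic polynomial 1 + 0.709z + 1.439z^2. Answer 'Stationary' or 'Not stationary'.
\text{Not stationary}

The AR(p) characteristic polynomial is P(z) = 1 + 0.709z + 1.439z^2.
Stationarity requires all roots to lie outside the unit circle, i.e. |z| > 1 for every root.
Set 1 + (0.709) z + (1.439) z^2 = 0, i.e. a z^2 + b z + c = 0 with a = 1.439, b = 0.709, c = 1.
Discriminant D = b^2 - 4ac = (0.709)^2 - 4*(1.439)*1 = 0.502681 - (5.756) = -5.253319.
D < 0, so the roots are the complex-conjugate pair z = (-b +/- i sqrt(-D)) / (2a) = -0.2464 +/- 0.7964i.
For a conjugate pair |z|^2 = z * conj(z) = (product of roots) = c/a = 1/(1.439) = 0.694927, so |z| = sqrt(0.694927) = 0.8336 for both roots.
Moduli of all roots: 0.8336, 0.8336.
All moduli strictly greater than 1? No.
Verdict: Not stationary.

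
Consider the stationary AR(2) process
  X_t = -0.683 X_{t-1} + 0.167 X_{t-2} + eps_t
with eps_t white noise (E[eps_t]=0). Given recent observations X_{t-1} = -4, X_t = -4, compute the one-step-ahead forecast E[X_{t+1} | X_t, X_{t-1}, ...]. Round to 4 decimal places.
E[X_{t+1} \mid \mathcal F_t] = 2.0640

For an AR(p) model X_t = c + sum_i phi_i X_{t-i} + eps_t, the
one-step-ahead conditional mean is
  E[X_{t+1} | X_t, ...] = c + sum_i phi_i X_{t+1-i}.
Substitute known values:
  E[X_{t+1} | ...] = (-0.683) * (-4) + (0.167) * (-4)
                   = 2.0640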